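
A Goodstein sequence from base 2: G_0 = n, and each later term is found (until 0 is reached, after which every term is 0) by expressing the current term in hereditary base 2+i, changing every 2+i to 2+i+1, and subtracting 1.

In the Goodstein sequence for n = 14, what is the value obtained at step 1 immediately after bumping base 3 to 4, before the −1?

1282

14 —HB2→ 2^(2 + 1) + 2^2 + 2 —bump→ 3^(3 + 1) + 3^3 + 3 = 111 —(−1)→ 110
110 —HB3→ 3^(3 + 1) + 3^3 + 2 —bump→ 4^(4 + 1) + 4^4 + 2 = 1282 —(−1)→ 1281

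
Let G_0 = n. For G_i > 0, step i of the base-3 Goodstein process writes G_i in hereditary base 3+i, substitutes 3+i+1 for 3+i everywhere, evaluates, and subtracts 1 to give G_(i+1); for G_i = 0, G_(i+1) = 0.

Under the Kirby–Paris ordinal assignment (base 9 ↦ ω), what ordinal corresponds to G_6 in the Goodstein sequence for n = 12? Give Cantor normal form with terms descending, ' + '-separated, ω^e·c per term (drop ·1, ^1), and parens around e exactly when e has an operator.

G_0 = 12. HB_3(12) = 3^2 + 3. Bump = 20. G_1 = 19.
G_1 = 19. HB_4(19) = 4^2 + 3. Bump = 28. G_2 = 27.
G_2 = 27. HB_5(27) = 5^2 + 2. Bump = 38. G_3 = 37.
G_3 = 37. HB_6(37) = 6^2 + 1. Bump = 50. G_4 = 49.
G_4 = 49. HB_7(49) = 7^2. Bump = 64. G_5 = 63.
G_5 = 63. HB_8(63) = 7·8 + 7. Bump = 70. G_6 = 69.
G_6 = 69. HB_9(69) = 7·9 + 6. Bump = 76. G_7 = 75.

ω·7 + 6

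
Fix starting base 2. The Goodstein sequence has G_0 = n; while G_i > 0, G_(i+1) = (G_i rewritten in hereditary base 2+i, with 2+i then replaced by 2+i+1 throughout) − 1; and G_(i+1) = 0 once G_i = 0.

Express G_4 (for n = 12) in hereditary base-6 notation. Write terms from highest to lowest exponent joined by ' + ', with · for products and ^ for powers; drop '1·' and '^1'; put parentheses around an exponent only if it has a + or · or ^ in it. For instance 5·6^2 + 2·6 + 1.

12 —HB2→ 2^(2 + 1) + 2^2 —bump→ 3^(3 + 1) + 3^3 = 108 —(−1)→ 107
107 —HB3→ 3^(3 + 1) + 2·3^2 + 2·3 + 2 —bump→ 4^(4 + 1) + 2·4^2 + 2·4 + 2 = 1066 —(−1)→ 1065
1065 —HB4→ 4^(4 + 1) + 2·4^2 + 2·4 + 1 —bump→ 5^(5 + 1) + 2·5^2 + 2·5 + 1 = 15686 —(−1)→ 15685
15685 —HB5→ 5^(5 + 1) + 2·5^2 + 2·5 —bump→ 6^(6 + 1) + 2·6^2 + 2·6 = 280020 —(−1)→ 280019
280019 —HB6→ 6^(6 + 1) + 2·6^2 + 6 + 5 —bump→ 7^(7 + 1) + 2·7^2 + 7 + 5 = 5764911 —(−1)→ 5764910

6^(6 + 1) + 2·6^2 + 6 + 5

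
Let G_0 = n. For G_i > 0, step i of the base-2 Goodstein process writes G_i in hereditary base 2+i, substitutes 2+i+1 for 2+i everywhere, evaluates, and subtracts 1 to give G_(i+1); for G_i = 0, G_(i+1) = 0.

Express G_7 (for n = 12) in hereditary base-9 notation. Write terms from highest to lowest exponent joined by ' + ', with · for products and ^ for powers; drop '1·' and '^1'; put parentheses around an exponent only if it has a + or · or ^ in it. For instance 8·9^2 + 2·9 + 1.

G_0 = 12. HB_2(12) = 2^(2 + 1) + 2^2. Bump = 108. G_1 = 107.
G_1 = 107. HB_3(107) = 3^(3 + 1) + 2·3^2 + 2·3 + 2. Bump = 1066. G_2 = 1065.
G_2 = 1065. HB_4(1065) = 4^(4 + 1) + 2·4^2 + 2·4 + 1. Bump = 15686. G_3 = 15685.
G_3 = 15685. HB_5(15685) = 5^(5 + 1) + 2·5^2 + 2·5. Bump = 280020. G_4 = 280019.
G_4 = 280019. HB_6(280019) = 6^(6 + 1) + 2·6^2 + 6 + 5. Bump = 5764911. G_5 = 5764910.
G_5 = 5764910. HB_7(5764910) = 7^(7 + 1) + 2·7^2 + 7 + 4. Bump = 134217868. G_6 = 134217867.
G_6 = 134217867. HB_8(134217867) = 8^(8 + 1) + 2·8^2 + 8 + 3. Bump = 3486784575. G_7 = 3486784574.

9^(9 + 1) + 2·9^2 + 9 + 2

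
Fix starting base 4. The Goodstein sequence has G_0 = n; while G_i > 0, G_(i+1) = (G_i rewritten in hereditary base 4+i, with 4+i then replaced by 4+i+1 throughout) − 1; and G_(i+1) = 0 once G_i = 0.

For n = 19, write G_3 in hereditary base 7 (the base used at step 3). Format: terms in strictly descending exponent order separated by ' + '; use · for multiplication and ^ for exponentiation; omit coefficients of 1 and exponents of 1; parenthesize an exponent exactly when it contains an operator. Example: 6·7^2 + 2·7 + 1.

7^2

G_0 = 19. HB_4(19) = 4^2 + 3. Bump = 28. G_1 = 27.
G_1 = 27. HB_5(27) = 5^2 + 2. Bump = 38. G_2 = 37.
G_2 = 37. HB_6(37) = 6^2 + 1. Bump = 50. G_3 = 49.
G_3 = 49. HB_7(49) = 7^2. Bump = 64. G_4 = 63.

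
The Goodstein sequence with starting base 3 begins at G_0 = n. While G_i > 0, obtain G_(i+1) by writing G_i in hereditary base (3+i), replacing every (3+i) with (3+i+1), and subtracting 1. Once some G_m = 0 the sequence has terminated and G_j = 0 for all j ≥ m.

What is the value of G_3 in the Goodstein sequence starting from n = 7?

step 0: 7 = 2·3 + 1; sub 4 for 3: 2·4 + 1; = 9; G_1 = 9−1 = 8
step 1: 8 = 2·4; sub 5 for 4: 2·5; = 10; G_2 = 10−1 = 9
step 2: 9 = 5 + 4; sub 6 for 5: 6 + 4; = 10; G_3 = 10−1 = 9
step 3: 9 = 6 + 3; sub 7 for 6: 7 + 3; = 10; G_4 = 10−1 = 9

9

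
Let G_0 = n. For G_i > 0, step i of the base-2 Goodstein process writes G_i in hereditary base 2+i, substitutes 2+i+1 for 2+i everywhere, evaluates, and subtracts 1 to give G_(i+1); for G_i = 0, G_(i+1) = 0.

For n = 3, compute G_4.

1

step 0: 3 = 2 + 1; sub 3 for 2: 3 + 1; = 4; G_1 = 4−1 = 3
step 1: 3 = 3; sub 4 for 3: 4; = 4; G_2 = 4−1 = 3
step 2: 3 = 3; sub 5 for 4: 3; = 3; G_3 = 3−1 = 2
step 3: 2 = 2; sub 6 for 5: 2; = 2; G_4 = 2−1 = 1
step 4: 1 = 1; sub 7 for 6: 1; = 1; G_5 = 1−1 = 0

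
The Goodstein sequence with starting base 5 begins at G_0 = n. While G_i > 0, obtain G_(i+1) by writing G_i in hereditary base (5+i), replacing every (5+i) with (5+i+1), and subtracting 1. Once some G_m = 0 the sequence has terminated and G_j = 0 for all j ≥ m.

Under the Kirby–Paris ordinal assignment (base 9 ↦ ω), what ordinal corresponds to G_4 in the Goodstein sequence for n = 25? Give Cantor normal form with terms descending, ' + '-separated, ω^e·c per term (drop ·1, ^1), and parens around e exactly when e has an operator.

G_0 = 25. HB_5(25) = 5^2. Bump = 36. G_1 = 35.
G_1 = 35. HB_6(35) = 5·6 + 5. Bump = 40. G_2 = 39.
G_2 = 39. HB_7(39) = 5·7 + 4. Bump = 44. G_3 = 43.
G_3 = 43. HB_8(43) = 5·8 + 3. Bump = 48. G_4 = 47.

ω·5 + 2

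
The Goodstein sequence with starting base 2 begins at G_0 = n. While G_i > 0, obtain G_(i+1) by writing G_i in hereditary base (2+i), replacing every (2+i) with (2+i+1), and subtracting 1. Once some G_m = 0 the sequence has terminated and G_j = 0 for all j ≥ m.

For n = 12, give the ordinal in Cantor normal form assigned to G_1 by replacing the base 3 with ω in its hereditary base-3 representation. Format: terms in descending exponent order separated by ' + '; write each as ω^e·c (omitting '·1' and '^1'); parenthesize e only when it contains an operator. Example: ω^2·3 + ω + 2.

(0) 12|_2 = 2^(2 + 1) + 2^2 ↦ 3^(3 + 1) + 3^3|_3 = 108 ⇒ 107
(1) 107|_3 = 3^(3 + 1) + 2·3^2 + 2·3 + 2 ↦ 4^(4 + 1) + 2·4^2 + 2·4 + 2|_4 = 1066 ⇒ 1065

ω^(ω + 1) + ω^2·2 + ω·2 + 2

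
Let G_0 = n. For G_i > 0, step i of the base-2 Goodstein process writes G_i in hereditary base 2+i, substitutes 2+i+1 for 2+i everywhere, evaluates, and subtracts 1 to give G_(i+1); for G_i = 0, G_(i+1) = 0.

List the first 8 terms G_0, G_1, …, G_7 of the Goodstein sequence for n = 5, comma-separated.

5 —HB2→ 2^2 + 1 —bump→ 3^3 + 1 = 28 —(−1)→ 27
27 —HB3→ 3^3 —bump→ 4^4 = 256 —(−1)→ 255
255 —HB4→ 3·4^3 + 3·4^2 + 3·4 + 3 —bump→ 3·5^3 + 3·5^2 + 3·5 + 3 = 468 —(−1)→ 467
467 —HB5→ 3·5^3 + 3·5^2 + 3·5 + 2 —bump→ 3·6^3 + 3·6^2 + 3·6 + 2 = 776 —(−1)→ 775
775 —HB6→ 3·6^3 + 3·6^2 + 3·6 + 1 —bump→ 3·7^3 + 3·7^2 + 3·7 + 1 = 1198 —(−1)→ 1197
1197 —HB7→ 3·7^3 + 3·7^2 + 3·7 —bump→ 3·8^3 + 3·8^2 + 3·8 = 1752 —(−1)→ 1751
1751 —HB8→ 3·8^3 + 3·8^2 + 2·8 + 7 —bump→ 3·9^3 + 3·9^2 + 2·9 + 7 = 2455 —(−1)→ 2454

5, 27, 255, 467, 775, 1197, 1751, 2454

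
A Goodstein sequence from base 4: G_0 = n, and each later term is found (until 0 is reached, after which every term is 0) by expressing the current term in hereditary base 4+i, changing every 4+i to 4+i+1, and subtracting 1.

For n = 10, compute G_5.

13

step 0: 10 = 2·4 + 2; sub 5 for 4: 2·5 + 2; = 12; G_1 = 12−1 = 11
step 1: 11 = 2·5 + 1; sub 6 for 5: 2·6 + 1; = 13; G_2 = 13−1 = 12
step 2: 12 = 2·6; sub 7 for 6: 2·7; = 14; G_3 = 14−1 = 13
step 3: 13 = 7 + 6; sub 8 for 7: 8 + 6; = 14; G_4 = 14−1 = 13
step 4: 13 = 8 + 5; sub 9 for 8: 9 + 5; = 14; G_5 = 14−1 = 13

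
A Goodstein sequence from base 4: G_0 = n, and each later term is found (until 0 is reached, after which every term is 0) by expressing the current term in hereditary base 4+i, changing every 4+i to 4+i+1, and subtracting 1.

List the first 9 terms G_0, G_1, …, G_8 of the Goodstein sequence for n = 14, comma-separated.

(0) 14|_4 = 3·4 + 2 ↦ 3·5 + 2|_5 = 17 ⇒ 16
(1) 16|_5 = 3·5 + 1 ↦ 3·6 + 1|_6 = 19 ⇒ 18
(2) 18|_6 = 3·6 ↦ 3·7|_7 = 21 ⇒ 20
(3) 20|_7 = 2·7 + 6 ↦ 2·8 + 6|_8 = 22 ⇒ 21
(4) 21|_8 = 2·8 + 5 ↦ 2·9 + 5|_9 = 23 ⇒ 22
(5) 22|_9 = 2·9 + 4 ↦ 2·10 + 4|_10 = 24 ⇒ 23
(6) 23|_10 = 2·10 + 3 ↦ 2·11 + 3|_11 = 25 ⇒ 24
(7) 24|_11 = 2·11 + 2 ↦ 2·12 + 2|_12 = 26 ⇒ 25

14, 16, 18, 20, 21, 22, 23, 24, 25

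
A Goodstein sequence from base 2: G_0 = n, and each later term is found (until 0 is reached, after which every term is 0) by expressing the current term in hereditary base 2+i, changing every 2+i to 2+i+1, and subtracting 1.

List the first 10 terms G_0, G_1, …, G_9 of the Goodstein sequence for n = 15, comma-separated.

15, 111, 1283, 18752, 326593, 6588344, 150994943, 3524450280, 100077777775, 3138578427934

G_0 = 15. HB_2(15) = 2^(2 + 1) + 2^2 + 2 + 1. Bump = 112. G_1 = 111.
G_1 = 111. HB_3(111) = 3^(3 + 1) + 3^3 + 3. Bump = 1284. G_2 = 1283.
G_2 = 1283. HB_4(1283) = 4^(4 + 1) + 4^4 + 3. Bump = 18753. G_3 = 18752.
G_3 = 18752. HB_5(18752) = 5^(5 + 1) + 5^5 + 2. Bump = 326594. G_4 = 326593.
G_4 = 326593. HB_6(326593) = 6^(6 + 1) + 6^6 + 1. Bump = 6588345. G_5 = 6588344.
G_5 = 6588344. HB_7(6588344) = 7^(7 + 1) + 7^7. Bump = 150994944. G_6 = 150994943.
G_6 = 150994943. HB_8(150994943) = 8^(8 + 1) + 7·8^7 + 7·8^6 + 7·8^5 + 7·8^4 + 7·8^3 + 7·8^2 + 7·8 + 7. Bump = 3524450281. G_7 = 3524450280.
G_7 = 3524450280. HB_9(3524450280) = 9^(9 + 1) + 7·9^7 + 7·9^6 + 7·9^5 + 7·9^4 + 7·9^3 + 7·9^2 + 7·9 + 6. Bump = 100077777776. G_8 = 100077777775.
G_8 = 100077777775. HB_10(100077777775) = 10^(10 + 1) + 7·10^7 + 7·10^6 + 7·10^5 + 7·10^4 + 7·10^3 + 7·10^2 + 7·10 + 5. Bump = 3138578427935. G_9 = 3138578427934.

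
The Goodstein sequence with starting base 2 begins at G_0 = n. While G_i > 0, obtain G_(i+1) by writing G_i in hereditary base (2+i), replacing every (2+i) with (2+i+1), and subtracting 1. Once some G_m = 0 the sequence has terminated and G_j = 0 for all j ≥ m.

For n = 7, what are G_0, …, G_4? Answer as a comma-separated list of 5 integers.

step 0: 7 = 2^2 + 2 + 1; sub 3 for 2: 3^3 + 3 + 1; = 31; G_1 = 31−1 = 30
step 1: 30 = 3^3 + 3; sub 4 for 3: 4^4 + 4; = 260; G_2 = 260−1 = 259
step 2: 259 = 4^4 + 3; sub 5 for 4: 5^5 + 3; = 3128; G_3 = 3128−1 = 3127
step 3: 3127 = 5^5 + 2; sub 6 for 5: 6^6 + 2; = 46658; G_4 = 46658−1 = 46657

7, 30, 259, 3127, 46657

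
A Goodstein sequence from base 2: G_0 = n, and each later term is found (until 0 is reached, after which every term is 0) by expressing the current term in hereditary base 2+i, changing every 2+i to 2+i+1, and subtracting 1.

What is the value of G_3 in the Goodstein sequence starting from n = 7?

step 0: 7 = 2^2 + 2 + 1; sub 3 for 2: 3^3 + 3 + 1; = 31; G_1 = 31−1 = 30
step 1: 30 = 3^3 + 3; sub 4 for 3: 4^4 + 4; = 260; G_2 = 260−1 = 259
step 2: 259 = 4^4 + 3; sub 5 for 4: 5^5 + 3; = 3128; G_3 = 3128−1 = 3127

3127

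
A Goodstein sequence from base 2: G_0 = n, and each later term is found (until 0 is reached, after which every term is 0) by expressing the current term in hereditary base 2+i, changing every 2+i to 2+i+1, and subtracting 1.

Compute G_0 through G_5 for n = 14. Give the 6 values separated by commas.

base 2: 14 = 2^(2 + 1) + 2^2 + 2; at 3: 3^(3 + 1) + 3^3 + 3 = 111; next = 110
base 3: 110 = 3^(3 + 1) + 3^3 + 2; at 4: 4^(4 + 1) + 4^4 + 2 = 1282; next = 1281
base 4: 1281 = 4^(4 + 1) + 4^4 + 1; at 5: 5^(5 + 1) + 5^5 + 1 = 18751; next = 18750
base 5: 18750 = 5^(5 + 1) + 5^5; at 6: 6^(6 + 1) + 6^6 = 326592; next = 326591
base 6: 326591 = 6^(6 + 1) + 5·6^5 + 5·6^4 + 5·6^3 + 5·6^2 + 5·6 + 5; at 7: 7^(7 + 1) + 5·7^5 + 5·7^4 + 5·7^3 + 5·7^2 + 5·7 + 5 = 5862841; next = 5862840

14, 110, 1281, 18750, 326591, 5862840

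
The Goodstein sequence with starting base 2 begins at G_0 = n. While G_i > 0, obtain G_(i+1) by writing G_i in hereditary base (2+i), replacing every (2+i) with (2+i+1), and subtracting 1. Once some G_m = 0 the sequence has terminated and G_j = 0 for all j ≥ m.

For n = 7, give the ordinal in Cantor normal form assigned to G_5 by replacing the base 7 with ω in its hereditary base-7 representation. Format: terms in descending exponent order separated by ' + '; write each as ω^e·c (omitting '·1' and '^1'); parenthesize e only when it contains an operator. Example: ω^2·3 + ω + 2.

ω^ω

(0) 7|_2 = 2^2 + 2 + 1 ↦ 3^3 + 3 + 1|_3 = 31 ⇒ 30
(1) 30|_3 = 3^3 + 3 ↦ 4^4 + 4|_4 = 260 ⇒ 259
(2) 259|_4 = 4^4 + 3 ↦ 5^5 + 3|_5 = 3128 ⇒ 3127
(3) 3127|_5 = 5^5 + 2 ↦ 6^6 + 2|_6 = 46658 ⇒ 46657
(4) 46657|_6 = 6^6 + 1 ↦ 7^7 + 1|_7 = 823544 ⇒ 823543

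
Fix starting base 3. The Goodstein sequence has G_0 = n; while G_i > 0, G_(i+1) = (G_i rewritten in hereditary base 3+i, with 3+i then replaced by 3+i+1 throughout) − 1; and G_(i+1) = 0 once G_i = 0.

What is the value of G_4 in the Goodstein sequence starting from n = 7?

[0] 7 ≡ 2·3 + 1 (base 3). Lift 4: 9. −1: 8.
[1] 8 ≡ 2·4 (base 4). Lift 5: 10. −1: 9.
[2] 9 ≡ 5 + 4 (base 5). Lift 6: 10. −1: 9.
[3] 9 ≡ 6 + 3 (base 6). Lift 7: 10. −1: 9.
[4] 9 ≡ 7 + 2 (base 7). Lift 8: 10. −1: 9.

9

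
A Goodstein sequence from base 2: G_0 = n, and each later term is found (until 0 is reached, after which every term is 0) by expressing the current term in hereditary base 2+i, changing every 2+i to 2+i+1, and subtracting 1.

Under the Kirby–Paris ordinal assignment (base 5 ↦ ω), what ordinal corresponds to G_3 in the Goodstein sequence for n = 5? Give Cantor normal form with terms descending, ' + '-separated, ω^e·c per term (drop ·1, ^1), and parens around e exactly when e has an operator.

step 0: 5 = 2^2 + 1; sub 3 for 2: 3^3 + 1; = 28; G_1 = 28−1 = 27
step 1: 27 = 3^3; sub 4 for 3: 4^4; = 256; G_2 = 256−1 = 255
step 2: 255 = 3·4^3 + 3·4^2 + 3·4 + 3; sub 5 for 4: 3·5^3 + 3·5^2 + 3·5 + 3; = 468; G_3 = 468−1 = 467
step 3: 467 = 3·5^3 + 3·5^2 + 3·5 + 2; sub 6 for 5: 3·6^3 + 3·6^2 + 3·6 + 2; = 776; G_4 = 776−1 = 775

ω^3·3 + ω^2·3 + ω·3 + 2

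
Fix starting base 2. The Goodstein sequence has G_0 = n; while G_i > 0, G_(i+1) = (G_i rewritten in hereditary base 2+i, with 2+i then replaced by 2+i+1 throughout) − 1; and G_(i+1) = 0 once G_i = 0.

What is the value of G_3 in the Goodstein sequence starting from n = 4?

4 —HB2→ 2^2 —bump→ 3^3 = 27 —(−1)→ 26
26 —HB3→ 2·3^2 + 2·3 + 2 —bump→ 2·4^2 + 2·4 + 2 = 42 —(−1)→ 41
41 —HB4→ 2·4^2 + 2·4 + 1 —bump→ 2·5^2 + 2·5 + 1 = 61 —(−1)→ 60
60 —HB5→ 2·5^2 + 2·5 —bump→ 2·6^2 + 2·6 = 84 —(−1)→ 83

60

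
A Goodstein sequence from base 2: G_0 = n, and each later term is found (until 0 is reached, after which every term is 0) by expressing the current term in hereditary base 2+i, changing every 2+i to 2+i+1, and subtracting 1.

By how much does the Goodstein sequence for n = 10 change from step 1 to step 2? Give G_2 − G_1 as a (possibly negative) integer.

i=0: 10 = 2^(2 + 1) + 2 (b=2); 2→3: 3^(3 + 1) + 3 = 84; 84−1 = 83
i=1: 83 = 3^(3 + 1) + 2 (b=3); 3→4: 4^(4 + 1) + 2 = 1026; 1026−1 = 1025

942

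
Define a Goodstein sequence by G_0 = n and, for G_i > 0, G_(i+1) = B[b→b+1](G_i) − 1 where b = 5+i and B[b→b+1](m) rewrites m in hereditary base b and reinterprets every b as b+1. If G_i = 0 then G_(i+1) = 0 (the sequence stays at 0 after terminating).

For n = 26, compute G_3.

53

i=0: 26 = 5^2 + 1 (b=5); 5→6: 6^2 + 1 = 37; 37−1 = 36
i=1: 36 = 6^2 (b=6); 6→7: 7^2 = 49; 49−1 = 48
i=2: 48 = 6·7 + 6 (b=7); 7→8: 6·8 + 6 = 54; 54−1 = 53
i=3: 53 = 6·8 + 5 (b=8); 8→9: 6·9 + 5 = 59; 59−1 = 58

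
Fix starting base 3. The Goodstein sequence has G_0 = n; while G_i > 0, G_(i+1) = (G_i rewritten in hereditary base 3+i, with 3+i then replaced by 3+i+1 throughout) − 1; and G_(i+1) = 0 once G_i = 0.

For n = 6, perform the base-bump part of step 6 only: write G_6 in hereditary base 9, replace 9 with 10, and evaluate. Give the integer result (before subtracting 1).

i=0: 6 = 2·3 (b=3); 3→4: 2·4 = 8; 8−1 = 7
i=1: 7 = 4 + 3 (b=4); 4→5: 5 + 3 = 8; 8−1 = 7
i=2: 7 = 5 + 2 (b=5); 5→6: 6 + 2 = 8; 8−1 = 7
i=3: 7 = 6 + 1 (b=6); 6→7: 7 + 1 = 8; 8−1 = 7
i=4: 7 = 7 (b=7); 7→8: 8 = 8; 8−1 = 7
i=5: 7 = 7 (b=8); 8→9: 7 = 7; 7−1 = 6
i=6: 6 = 6 (b=9); 9→10: 6 = 6; 6−1 = 5

6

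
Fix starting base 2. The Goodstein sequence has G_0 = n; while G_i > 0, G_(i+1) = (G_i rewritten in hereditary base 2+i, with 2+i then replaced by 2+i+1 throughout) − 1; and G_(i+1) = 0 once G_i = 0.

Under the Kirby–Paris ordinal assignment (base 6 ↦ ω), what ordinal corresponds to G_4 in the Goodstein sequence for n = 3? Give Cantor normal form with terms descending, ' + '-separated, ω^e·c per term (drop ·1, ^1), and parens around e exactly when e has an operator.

1

G_0=3  [base 2] 2 + 1  →[2↦3]→  3 + 1 = 4  −1 ⇒ G_1=3
G_1=3  [base 3] 3  →[3↦4]→  4 = 4  −1 ⇒ G_2=3
G_2=3  [base 4] 3  →[4↦5]→  3 = 3  −1 ⇒ G_3=2
G_3=2  [base 5] 2  →[5↦6]→  2 = 2  −1 ⇒ G_4=1
G_4=1  [base 6] 1  →[6↦7]→  1 = 1  −1 ⇒ G_5=0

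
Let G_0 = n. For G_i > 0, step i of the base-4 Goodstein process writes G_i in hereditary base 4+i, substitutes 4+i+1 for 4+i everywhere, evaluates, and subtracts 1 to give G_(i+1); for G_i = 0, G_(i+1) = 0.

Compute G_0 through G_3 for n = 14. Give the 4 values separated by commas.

step 0: 14 = 3·4 + 2; sub 5 for 4: 3·5 + 2; = 17; G_1 = 17−1 = 16
step 1: 16 = 3·5 + 1; sub 6 for 5: 3·6 + 1; = 19; G_2 = 19−1 = 18
step 2: 18 = 3·6; sub 7 for 6: 3·7; = 21; G_3 = 21−1 = 20

14, 16, 18, 20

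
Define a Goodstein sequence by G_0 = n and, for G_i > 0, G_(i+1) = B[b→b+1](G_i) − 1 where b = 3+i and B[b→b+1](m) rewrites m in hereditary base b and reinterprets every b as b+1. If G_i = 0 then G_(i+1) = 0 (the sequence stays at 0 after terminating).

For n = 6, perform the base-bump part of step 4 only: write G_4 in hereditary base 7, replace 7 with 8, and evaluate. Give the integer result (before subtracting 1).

(0) 6|_3 = 2·3 ↦ 2·4|_4 = 8 ⇒ 7
(1) 7|_4 = 4 + 3 ↦ 5 + 3|_5 = 8 ⇒ 7
(2) 7|_5 = 5 + 2 ↦ 6 + 2|_6 = 8 ⇒ 7
(3) 7|_6 = 6 + 1 ↦ 7 + 1|_7 = 8 ⇒ 7
(4) 7|_7 = 7 ↦ 8|_8 = 8 ⇒ 7

8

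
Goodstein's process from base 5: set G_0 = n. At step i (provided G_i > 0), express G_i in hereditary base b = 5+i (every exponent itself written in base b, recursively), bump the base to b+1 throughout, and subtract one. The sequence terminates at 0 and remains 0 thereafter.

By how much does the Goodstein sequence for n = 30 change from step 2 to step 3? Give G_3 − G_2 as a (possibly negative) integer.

14

step 0: 30 = 5^2 + 5; sub 6 for 5: 6^2 + 6; = 42; G_1 = 42−1 = 41
step 1: 41 = 6^2 + 5; sub 7 for 6: 7^2 + 5; = 54; G_2 = 54−1 = 53
step 2: 53 = 7^2 + 4; sub 8 for 7: 8^2 + 4; = 68; G_3 = 68−1 = 67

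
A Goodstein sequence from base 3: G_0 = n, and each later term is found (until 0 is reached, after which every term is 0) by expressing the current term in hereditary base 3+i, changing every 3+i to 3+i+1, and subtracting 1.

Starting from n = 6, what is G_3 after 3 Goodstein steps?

7

step 0: 6 = 2·3; sub 4 for 3: 2·4; = 8; G_1 = 8−1 = 7
step 1: 7 = 4 + 3; sub 5 for 4: 5 + 3; = 8; G_2 = 8−1 = 7
step 2: 7 = 5 + 2; sub 6 for 5: 6 + 2; = 8; G_3 = 8−1 = 7
step 3: 7 = 6 + 1; sub 7 for 6: 7 + 1; = 8; G_4 = 8−1 = 7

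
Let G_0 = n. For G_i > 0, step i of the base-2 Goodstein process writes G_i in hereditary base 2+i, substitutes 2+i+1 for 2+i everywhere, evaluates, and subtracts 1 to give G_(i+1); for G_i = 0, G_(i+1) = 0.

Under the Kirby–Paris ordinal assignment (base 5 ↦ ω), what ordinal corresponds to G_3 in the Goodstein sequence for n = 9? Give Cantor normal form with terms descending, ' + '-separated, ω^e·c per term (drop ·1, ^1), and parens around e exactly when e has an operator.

ω^ω·3 + ω^3·3 + ω^2·3 + ω·3 + 2

9 —HB2→ 2^(2 + 1) + 1 —bump→ 3^(3 + 1) + 1 = 82 —(−1)→ 81
81 —HB3→ 3^(3 + 1) —bump→ 4^(4 + 1) = 1024 —(−1)→ 1023
1023 —HB4→ 3·4^4 + 3·4^3 + 3·4^2 + 3·4 + 3 —bump→ 3·5^5 + 3·5^3 + 3·5^2 + 3·5 + 3 = 9843 —(−1)→ 9842
9842 —HB5→ 3·5^5 + 3·5^3 + 3·5^2 + 3·5 + 2 —bump→ 3·6^6 + 3·6^3 + 3·6^2 + 3·6 + 2 = 140744 —(−1)→ 140743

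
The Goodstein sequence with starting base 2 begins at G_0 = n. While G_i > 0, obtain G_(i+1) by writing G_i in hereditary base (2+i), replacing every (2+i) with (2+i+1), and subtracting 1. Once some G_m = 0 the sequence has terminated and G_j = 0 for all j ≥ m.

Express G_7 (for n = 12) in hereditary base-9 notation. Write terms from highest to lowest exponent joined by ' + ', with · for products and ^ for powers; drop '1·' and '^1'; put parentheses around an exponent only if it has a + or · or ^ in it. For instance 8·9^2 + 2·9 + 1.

12 —HB2→ 2^(2 + 1) + 2^2 —bump→ 3^(3 + 1) + 3^3 = 108 —(−1)→ 107
107 —HB3→ 3^(3 + 1) + 2·3^2 + 2·3 + 2 —bump→ 4^(4 + 1) + 2·4^2 + 2·4 + 2 = 1066 —(−1)→ 1065
1065 —HB4→ 4^(4 + 1) + 2·4^2 + 2·4 + 1 —bump→ 5^(5 + 1) + 2·5^2 + 2·5 + 1 = 15686 —(−1)→ 15685
15685 —HB5→ 5^(5 + 1) + 2·5^2 + 2·5 —bump→ 6^(6 + 1) + 2·6^2 + 2·6 = 280020 —(−1)→ 280019
280019 —HB6→ 6^(6 + 1) + 2·6^2 + 6 + 5 —bump→ 7^(7 + 1) + 2·7^2 + 7 + 5 = 5764911 —(−1)→ 5764910
5764910 —HB7→ 7^(7 + 1) + 2·7^2 + 7 + 4 —bump→ 8^(8 + 1) + 2·8^2 + 8 + 4 = 134217868 —(−1)→ 134217867
134217867 —HB8→ 8^(8 + 1) + 2·8^2 + 8 + 3 —bump→ 9^(9 + 1) + 2·9^2 + 9 + 3 = 3486784575 —(−1)→ 3486784574

9^(9 + 1) + 2·9^2 + 9 + 2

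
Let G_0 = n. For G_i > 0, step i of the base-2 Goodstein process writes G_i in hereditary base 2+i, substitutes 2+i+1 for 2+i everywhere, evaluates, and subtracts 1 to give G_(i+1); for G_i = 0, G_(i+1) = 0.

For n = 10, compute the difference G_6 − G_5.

step 0: 10 = 2^(2 + 1) + 2; sub 3 for 2: 3^(3 + 1) + 3; = 84; G_1 = 84−1 = 83
step 1: 83 = 3^(3 + 1) + 2; sub 4 for 3: 4^(4 + 1) + 2; = 1026; G_2 = 1026−1 = 1025
step 2: 1025 = 4^(4 + 1) + 1; sub 5 for 4: 5^(5 + 1) + 1; = 15626; G_3 = 15626−1 = 15625
step 3: 15625 = 5^(5 + 1); sub 6 for 5: 6^(6 + 1); = 279936; G_4 = 279936−1 = 279935
step 4: 279935 = 5·6^6 + 5·6^5 + 5·6^4 + 5·6^3 + 5·6^2 + 5·6 + 5; sub 7 for 6: 5·7^7 + 5·7^5 + 5·7^4 + 5·7^3 + 5·7^2 + 5·7 + 5; = 4215755; G_5 = 4215755−1 = 4215754
step 5: 4215754 = 5·7^7 + 5·7^5 + 5·7^4 + 5·7^3 + 5·7^2 + 5·7 + 4; sub 8 for 7: 5·8^8 + 5·8^5 + 5·8^4 + 5·8^3 + 5·8^2 + 5·8 + 4; = 84073324; G_6 = 84073324−1 = 84073323

79857569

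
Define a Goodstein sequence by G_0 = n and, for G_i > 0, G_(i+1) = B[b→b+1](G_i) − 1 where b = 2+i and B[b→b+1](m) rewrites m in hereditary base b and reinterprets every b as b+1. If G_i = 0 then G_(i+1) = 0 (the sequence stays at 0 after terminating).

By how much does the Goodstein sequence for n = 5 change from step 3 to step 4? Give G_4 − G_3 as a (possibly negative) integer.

step 0: 5 = 2^2 + 1; sub 3 for 2: 3^3 + 1; = 28; G_1 = 28−1 = 27
step 1: 27 = 3^3; sub 4 for 3: 4^4; = 256; G_2 = 256−1 = 255
step 2: 255 = 3·4^3 + 3·4^2 + 3·4 + 3; sub 5 for 4: 3·5^3 + 3·5^2 + 3·5 + 3; = 468; G_3 = 468−1 = 467
step 3: 467 = 3·5^3 + 3·5^2 + 3·5 + 2; sub 6 for 5: 3·6^3 + 3·6^2 + 3·6 + 2; = 776; G_4 = 776−1 = 775

308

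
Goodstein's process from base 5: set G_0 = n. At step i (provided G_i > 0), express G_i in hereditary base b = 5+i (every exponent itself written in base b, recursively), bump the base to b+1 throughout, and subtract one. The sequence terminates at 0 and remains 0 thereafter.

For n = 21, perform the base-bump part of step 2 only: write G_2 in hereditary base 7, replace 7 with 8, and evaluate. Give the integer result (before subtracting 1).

30

21 —HB5→ 4·5 + 1 —bump→ 4·6 + 1 = 25 —(−1)→ 24
24 —HB6→ 4·6 —bump→ 4·7 = 28 —(−1)→ 27
27 —HB7→ 3·7 + 6 —bump→ 3·8 + 6 = 30 —(−1)→ 29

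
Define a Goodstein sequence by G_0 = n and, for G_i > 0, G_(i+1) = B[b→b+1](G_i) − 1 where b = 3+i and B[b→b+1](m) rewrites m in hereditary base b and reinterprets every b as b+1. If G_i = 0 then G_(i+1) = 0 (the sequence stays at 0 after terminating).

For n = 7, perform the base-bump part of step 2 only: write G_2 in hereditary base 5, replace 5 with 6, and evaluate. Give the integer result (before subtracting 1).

G_0 = 7. HB_3(7) = 2·3 + 1. Bump = 9. G_1 = 8.
G_1 = 8. HB_4(8) = 2·4. Bump = 10. G_2 = 9.
G_2 = 9. HB_5(9) = 5 + 4. Bump = 10. G_3 = 9.

10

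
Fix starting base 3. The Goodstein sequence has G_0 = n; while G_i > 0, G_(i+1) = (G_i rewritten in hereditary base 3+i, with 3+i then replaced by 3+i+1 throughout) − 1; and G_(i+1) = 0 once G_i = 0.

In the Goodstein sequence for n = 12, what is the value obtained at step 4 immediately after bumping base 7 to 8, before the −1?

64

step 0: 12 = 3^2 + 3; sub 4 for 3: 4^2 + 4; = 20; G_1 = 20−1 = 19
step 1: 19 = 4^2 + 3; sub 5 for 4: 5^2 + 3; = 28; G_2 = 28−1 = 27
step 2: 27 = 5^2 + 2; sub 6 for 5: 6^2 + 2; = 38; G_3 = 38−1 = 37
step 3: 37 = 6^2 + 1; sub 7 for 6: 7^2 + 1; = 50; G_4 = 50−1 = 49
step 4: 49 = 7^2; sub 8 for 7: 8^2; = 64; G_5 = 64−1 = 63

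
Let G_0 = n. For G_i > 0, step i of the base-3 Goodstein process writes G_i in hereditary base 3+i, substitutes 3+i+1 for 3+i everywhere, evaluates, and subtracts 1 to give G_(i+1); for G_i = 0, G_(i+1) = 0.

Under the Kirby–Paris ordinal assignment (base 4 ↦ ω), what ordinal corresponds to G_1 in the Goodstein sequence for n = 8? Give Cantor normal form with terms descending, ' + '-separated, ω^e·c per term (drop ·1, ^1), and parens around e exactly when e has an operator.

ω·2 + 1

[0] 8 ≡ 2·3 + 2 (base 3). Lift 4: 10. −1: 9.
[1] 9 ≡ 2·4 + 1 (base 4). Lift 5: 11. −1: 10.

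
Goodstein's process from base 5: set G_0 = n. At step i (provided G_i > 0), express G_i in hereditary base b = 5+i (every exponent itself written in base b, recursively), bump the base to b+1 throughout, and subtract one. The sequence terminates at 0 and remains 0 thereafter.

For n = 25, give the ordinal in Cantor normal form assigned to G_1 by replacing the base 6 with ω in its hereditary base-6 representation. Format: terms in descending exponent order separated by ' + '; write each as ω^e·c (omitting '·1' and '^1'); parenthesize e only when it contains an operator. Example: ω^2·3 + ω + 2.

ω·5 + 5

base 5: 25 = 5^2; at 6: 6^2 = 36; next = 35
base 6: 35 = 5·6 + 5; at 7: 5·7 + 5 = 40; next = 39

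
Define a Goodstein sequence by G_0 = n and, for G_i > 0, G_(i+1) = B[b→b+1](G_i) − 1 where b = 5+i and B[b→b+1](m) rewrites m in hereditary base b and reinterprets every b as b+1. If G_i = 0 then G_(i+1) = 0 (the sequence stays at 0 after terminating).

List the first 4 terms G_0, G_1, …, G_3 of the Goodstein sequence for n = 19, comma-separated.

19, 21, 23, 25

G_0 = 19. HB_5(19) = 3·5 + 4. Bump = 22. G_1 = 21.
G_1 = 21. HB_6(21) = 3·6 + 3. Bump = 24. G_2 = 23.
G_2 = 23. HB_7(23) = 3·7 + 2. Bump = 26. G_3 = 25.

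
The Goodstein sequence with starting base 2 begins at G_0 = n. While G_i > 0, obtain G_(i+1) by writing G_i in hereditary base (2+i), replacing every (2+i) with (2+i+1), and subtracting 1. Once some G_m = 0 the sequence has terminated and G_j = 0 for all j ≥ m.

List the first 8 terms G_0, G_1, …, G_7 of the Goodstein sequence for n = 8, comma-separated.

8, 80, 553, 6310, 93395, 1647195, 33554571, 774841151

[0] 8 ≡ 2^(2 + 1) (base 2). Lift 3: 81. −1: 80.
[1] 80 ≡ 2·3^3 + 2·3^2 + 2·3 + 2 (base 3). Lift 4: 554. −1: 553.
[2] 553 ≡ 2·4^4 + 2·4^2 + 2·4 + 1 (base 4). Lift 5: 6311. −1: 6310.
[3] 6310 ≡ 2·5^5 + 2·5^2 + 2·5 (base 5). Lift 6: 93396. −1: 93395.
[4] 93395 ≡ 2·6^6 + 2·6^2 + 6 + 5 (base 6). Lift 7: 1647196. −1: 1647195.
[5] 1647195 ≡ 2·7^7 + 2·7^2 + 7 + 4 (base 7). Lift 8: 33554572. −1: 33554571.
[6] 33554571 ≡ 2·8^8 + 2·8^2 + 8 + 3 (base 8). Lift 9: 774841152. −1: 774841151.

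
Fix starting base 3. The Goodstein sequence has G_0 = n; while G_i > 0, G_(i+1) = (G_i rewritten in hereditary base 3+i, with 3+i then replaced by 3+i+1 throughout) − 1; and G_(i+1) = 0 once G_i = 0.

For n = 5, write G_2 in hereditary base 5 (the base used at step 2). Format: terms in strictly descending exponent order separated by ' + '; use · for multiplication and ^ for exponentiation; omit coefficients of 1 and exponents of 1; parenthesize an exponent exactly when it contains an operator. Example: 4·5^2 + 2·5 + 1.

5

step 0: 5 = 3 + 2; sub 4 for 3: 4 + 2; = 6; G_1 = 6−1 = 5
step 1: 5 = 4 + 1; sub 5 for 4: 5 + 1; = 6; G_2 = 6−1 = 5
step 2: 5 = 5; sub 6 for 5: 6; = 6; G_3 = 6−1 = 5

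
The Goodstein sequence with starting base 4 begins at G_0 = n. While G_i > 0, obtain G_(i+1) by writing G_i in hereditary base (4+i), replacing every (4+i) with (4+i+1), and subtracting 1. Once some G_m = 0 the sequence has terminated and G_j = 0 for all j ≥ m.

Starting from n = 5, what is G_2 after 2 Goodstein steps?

5

G_0=5  [base 4] 4 + 1  →[4↦5]→  5 + 1 = 6  −1 ⇒ G_1=5
G_1=5  [base 5] 5  →[5↦6]→  6 = 6  −1 ⇒ G_2=5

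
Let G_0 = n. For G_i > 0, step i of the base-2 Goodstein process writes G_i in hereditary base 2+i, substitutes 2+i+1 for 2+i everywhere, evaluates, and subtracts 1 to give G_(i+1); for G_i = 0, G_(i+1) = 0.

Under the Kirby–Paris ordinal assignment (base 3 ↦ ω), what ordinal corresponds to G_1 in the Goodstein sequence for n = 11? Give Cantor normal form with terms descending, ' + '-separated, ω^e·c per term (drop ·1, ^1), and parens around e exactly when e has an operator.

G_0 = 11. HB_2(11) = 2^(2 + 1) + 2 + 1. Bump = 85. G_1 = 84.
G_1 = 84. HB_3(84) = 3^(3 + 1) + 3. Bump = 1028. G_2 = 1027.

ω^(ω + 1) + ω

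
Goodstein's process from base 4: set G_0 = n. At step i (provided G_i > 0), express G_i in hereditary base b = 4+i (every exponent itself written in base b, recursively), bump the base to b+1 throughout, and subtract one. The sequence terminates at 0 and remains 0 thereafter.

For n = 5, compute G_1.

G_0 = 5. HB_4(5) = 4 + 1. Bump = 6. G_1 = 5.
G_1 = 5. HB_5(5) = 5. Bump = 6. G_2 = 5.

5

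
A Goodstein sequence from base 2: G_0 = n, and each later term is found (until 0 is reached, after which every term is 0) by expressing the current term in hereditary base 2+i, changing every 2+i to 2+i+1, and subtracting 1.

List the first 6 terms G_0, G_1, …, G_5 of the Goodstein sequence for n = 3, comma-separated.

3, 3, 3, 2, 1, 0

[0] 3 ≡ 2 + 1 (base 2). Lift 3: 4. −1: 3.
[1] 3 ≡ 3 (base 3). Lift 4: 4. −1: 3.
[2] 3 ≡ 3 (base 4). Lift 5: 3. −1: 2.
[3] 2 ≡ 2 (base 5). Lift 6: 2. −1: 1.
[4] 1 ≡ 1 (base 6). Lift 7: 1. −1: 0.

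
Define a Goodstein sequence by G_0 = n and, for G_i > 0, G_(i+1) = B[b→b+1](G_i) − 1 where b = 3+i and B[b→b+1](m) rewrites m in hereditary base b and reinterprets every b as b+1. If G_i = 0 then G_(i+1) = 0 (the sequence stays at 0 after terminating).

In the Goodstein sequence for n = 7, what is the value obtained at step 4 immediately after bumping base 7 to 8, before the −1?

10

G_0 = 7. HB_3(7) = 2·3 + 1. Bump = 9. G_1 = 8.
G_1 = 8. HB_4(8) = 2·4. Bump = 10. G_2 = 9.
G_2 = 9. HB_5(9) = 5 + 4. Bump = 10. G_3 = 9.
G_3 = 9. HB_6(9) = 6 + 3. Bump = 10. G_4 = 9.
G_4 = 9. HB_7(9) = 7 + 2. Bump = 10. G_5 = 9.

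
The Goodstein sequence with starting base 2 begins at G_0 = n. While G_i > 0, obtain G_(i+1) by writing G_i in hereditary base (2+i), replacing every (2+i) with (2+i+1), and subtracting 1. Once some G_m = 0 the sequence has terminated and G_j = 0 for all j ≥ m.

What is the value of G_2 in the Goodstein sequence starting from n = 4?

41

[0] 4 ≡ 2^2 (base 2). Lift 3: 27. −1: 26.
[1] 26 ≡ 2·3^2 + 2·3 + 2 (base 3). Lift 4: 42. −1: 41.
[2] 41 ≡ 2·4^2 + 2·4 + 1 (base 4). Lift 5: 61. −1: 60.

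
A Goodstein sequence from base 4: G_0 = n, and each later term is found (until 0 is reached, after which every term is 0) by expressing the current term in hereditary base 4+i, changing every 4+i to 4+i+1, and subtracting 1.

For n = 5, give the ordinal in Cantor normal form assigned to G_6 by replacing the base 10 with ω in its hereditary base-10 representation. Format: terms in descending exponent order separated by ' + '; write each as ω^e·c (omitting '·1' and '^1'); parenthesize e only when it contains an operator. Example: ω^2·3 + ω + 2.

step 0: 5 = 4 + 1; sub 5 for 4: 5 + 1; = 6; G_1 = 6−1 = 5
step 1: 5 = 5; sub 6 for 5: 6; = 6; G_2 = 6−1 = 5
step 2: 5 = 5; sub 7 for 6: 5; = 5; G_3 = 5−1 = 4
step 3: 4 = 4; sub 8 for 7: 4; = 4; G_4 = 4−1 = 3
step 4: 3 = 3; sub 9 for 8: 3; = 3; G_5 = 3−1 = 2
step 5: 2 = 2; sub 10 for 9: 2; = 2; G_6 = 2−1 = 1
step 6: 1 = 1; sub 11 for 10: 1; = 1; G_7 = 1−1 = 0

1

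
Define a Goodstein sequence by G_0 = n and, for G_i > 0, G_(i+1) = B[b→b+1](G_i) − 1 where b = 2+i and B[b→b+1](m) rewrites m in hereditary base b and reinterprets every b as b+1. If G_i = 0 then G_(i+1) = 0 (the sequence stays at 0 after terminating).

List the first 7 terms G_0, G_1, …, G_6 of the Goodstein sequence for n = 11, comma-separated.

11, 84, 1027, 15627, 279937, 5764801, 134217727

i=0: 11 = 2^(2 + 1) + 2 + 1 (b=2); 2→3: 3^(3 + 1) + 3 + 1 = 85; 85−1 = 84
i=1: 84 = 3^(3 + 1) + 3 (b=3); 3→4: 4^(4 + 1) + 4 = 1028; 1028−1 = 1027
i=2: 1027 = 4^(4 + 1) + 3 (b=4); 4→5: 5^(5 + 1) + 3 = 15628; 15628−1 = 15627
i=3: 15627 = 5^(5 + 1) + 2 (b=5); 5→6: 6^(6 + 1) + 2 = 279938; 279938−1 = 279937
i=4: 279937 = 6^(6 + 1) + 1 (b=6); 6→7: 7^(7 + 1) + 1 = 5764802; 5764802−1 = 5764801
i=5: 5764801 = 7^(7 + 1) (b=7); 7→8: 8^(8 + 1) = 134217728; 134217728−1 = 134217727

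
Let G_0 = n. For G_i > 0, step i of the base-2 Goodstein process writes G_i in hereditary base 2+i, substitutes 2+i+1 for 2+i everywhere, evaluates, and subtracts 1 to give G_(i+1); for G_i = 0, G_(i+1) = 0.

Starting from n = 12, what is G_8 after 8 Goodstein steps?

100000000211

i=0: 12 = 2^(2 + 1) + 2^2 (b=2); 2→3: 3^(3 + 1) + 3^3 = 108; 108−1 = 107
i=1: 107 = 3^(3 + 1) + 2·3^2 + 2·3 + 2 (b=3); 3→4: 4^(4 + 1) + 2·4^2 + 2·4 + 2 = 1066; 1066−1 = 1065
i=2: 1065 = 4^(4 + 1) + 2·4^2 + 2·4 + 1 (b=4); 4→5: 5^(5 + 1) + 2·5^2 + 2·5 + 1 = 15686; 15686−1 = 15685
i=3: 15685 = 5^(5 + 1) + 2·5^2 + 2·5 (b=5); 5→6: 6^(6 + 1) + 2·6^2 + 2·6 = 280020; 280020−1 = 280019
i=4: 280019 = 6^(6 + 1) + 2·6^2 + 6 + 5 (b=6); 6→7: 7^(7 + 1) + 2·7^2 + 7 + 5 = 5764911; 5764911−1 = 5764910
i=5: 5764910 = 7^(7 + 1) + 2·7^2 + 7 + 4 (b=7); 7→8: 8^(8 + 1) + 2·8^2 + 8 + 4 = 134217868; 134217868−1 = 134217867
i=6: 134217867 = 8^(8 + 1) + 2·8^2 + 8 + 3 (b=8); 8→9: 9^(9 + 1) + 2·9^2 + 9 + 3 = 3486784575; 3486784575−1 = 3486784574
i=7: 3486784574 = 9^(9 + 1) + 2·9^2 + 9 + 2 (b=9); 9→10: 10^(10 + 1) + 2·10^2 + 10 + 2 = 100000000212; 100000000212−1 = 100000000211
i=8: 100000000211 = 10^(10 + 1) + 2·10^2 + 10 + 1 (b=10); 10→11: 11^(11 + 1) + 2·11^2 + 11 + 1 = 3138428376975; 3138428376975−1 = 3138428376974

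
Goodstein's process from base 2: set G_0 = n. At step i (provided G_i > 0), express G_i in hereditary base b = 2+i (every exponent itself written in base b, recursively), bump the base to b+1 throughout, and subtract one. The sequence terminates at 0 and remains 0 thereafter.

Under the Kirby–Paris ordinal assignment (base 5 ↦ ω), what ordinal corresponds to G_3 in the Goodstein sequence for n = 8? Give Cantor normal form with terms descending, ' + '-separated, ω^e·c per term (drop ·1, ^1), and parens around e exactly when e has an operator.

G_0 = 8. HB_2(8) = 2^(2 + 1). Bump = 81. G_1 = 80.
G_1 = 80. HB_3(80) = 2·3^3 + 2·3^2 + 2·3 + 2. Bump = 554. G_2 = 553.
G_2 = 553. HB_4(553) = 2·4^4 + 2·4^2 + 2·4 + 1. Bump = 6311. G_3 = 6310.

ω^ω·2 + ω^2·2 + ω·2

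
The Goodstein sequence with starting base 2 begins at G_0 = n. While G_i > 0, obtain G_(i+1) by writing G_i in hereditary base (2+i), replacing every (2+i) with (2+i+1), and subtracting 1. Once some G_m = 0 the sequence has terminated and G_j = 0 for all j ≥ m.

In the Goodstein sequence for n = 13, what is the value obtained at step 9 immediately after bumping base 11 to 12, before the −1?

106993205384716

G_0=13  [base 2] 2^(2 + 1) + 2^2 + 1  →[2↦3]→  3^(3 + 1) + 3^3 + 1 = 109  −1 ⇒ G_1=108
G_1=108  [base 3] 3^(3 + 1) + 3^3  →[3↦4]→  4^(4 + 1) + 4^4 = 1280  −1 ⇒ G_2=1279
G_2=1279  [base 4] 4^(4 + 1) + 3·4^3 + 3·4^2 + 3·4 + 3  →[4↦5]→  5^(5 + 1) + 3·5^3 + 3·5^2 + 3·5 + 3 = 16093  −1 ⇒ G_3=16092
G_3=16092  [base 5] 5^(5 + 1) + 3·5^3 + 3·5^2 + 3·5 + 2  →[5↦6]→  6^(6 + 1) + 3·6^3 + 3·6^2 + 3·6 + 2 = 280712  −1 ⇒ G_4=280711
G_4=280711  [base 6] 6^(6 + 1) + 3·6^3 + 3·6^2 + 3·6 + 1  →[6↦7]→  7^(7 + 1) + 3·7^3 + 3·7^2 + 3·7 + 1 = 5765999  −1 ⇒ G_5=5765998
G_5=5765998  [base 7] 7^(7 + 1) + 3·7^3 + 3·7^2 + 3·7  →[7↦8]→  8^(8 + 1) + 3·8^3 + 3·8^2 + 3·8 = 134219480  −1 ⇒ G_6=134219479
G_6=134219479  [base 8] 8^(8 + 1) + 3·8^3 + 3·8^2 + 2·8 + 7  →[8↦9]→  9^(9 + 1) + 3·9^3 + 3·9^2 + 2·9 + 7 = 3486786856  −1 ⇒ G_7=3486786855
G_7=3486786855  [base 9] 9^(9 + 1) + 3·9^3 + 3·9^2 + 2·9 + 6  →[9↦10]→  10^(10 + 1) + 3·10^3 + 3·10^2 + 2·10 + 6 = 100000003326  −1 ⇒ G_8=100000003325
G_8=100000003325  [base 10] 10^(10 + 1) + 3·10^3 + 3·10^2 + 2·10 + 5  →[10↦11]→  11^(11 + 1) + 3·11^3 + 3·11^2 + 2·11 + 5 = 3138428381104  −1 ⇒ G_9=3138428381103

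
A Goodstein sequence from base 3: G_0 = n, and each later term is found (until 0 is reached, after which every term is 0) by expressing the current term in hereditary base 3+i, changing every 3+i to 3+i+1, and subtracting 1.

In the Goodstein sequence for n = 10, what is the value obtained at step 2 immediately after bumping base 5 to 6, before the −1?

10 —HB3→ 3^2 + 1 —bump→ 4^2 + 1 = 17 —(−1)→ 16
16 —HB4→ 4^2 —bump→ 5^2 = 25 —(−1)→ 24
24 —HB5→ 4·5 + 4 —bump→ 4·6 + 4 = 28 —(−1)→ 27

28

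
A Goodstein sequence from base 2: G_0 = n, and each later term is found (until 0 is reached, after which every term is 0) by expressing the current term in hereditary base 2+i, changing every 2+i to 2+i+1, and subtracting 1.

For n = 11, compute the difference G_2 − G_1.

943

step 0: 11 = 2^(2 + 1) + 2 + 1; sub 3 for 2: 3^(3 + 1) + 3 + 1; = 85; G_1 = 85−1 = 84
step 1: 84 = 3^(3 + 1) + 3; sub 4 for 3: 4^(4 + 1) + 4; = 1028; G_2 = 1028−1 = 1027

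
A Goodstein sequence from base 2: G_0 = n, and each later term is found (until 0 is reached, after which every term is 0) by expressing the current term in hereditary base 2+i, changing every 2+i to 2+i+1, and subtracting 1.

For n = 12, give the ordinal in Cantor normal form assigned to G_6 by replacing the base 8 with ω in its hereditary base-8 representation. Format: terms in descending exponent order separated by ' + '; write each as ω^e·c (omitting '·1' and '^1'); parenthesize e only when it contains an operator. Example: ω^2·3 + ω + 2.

ω^(ω + 1) + ω^2·2 + ω + 3

12 —HB2→ 2^(2 + 1) + 2^2 —bump→ 3^(3 + 1) + 3^3 = 108 —(−1)→ 107
107 —HB3→ 3^(3 + 1) + 2·3^2 + 2·3 + 2 —bump→ 4^(4 + 1) + 2·4^2 + 2·4 + 2 = 1066 —(−1)→ 1065
1065 —HB4→ 4^(4 + 1) + 2·4^2 + 2·4 + 1 —bump→ 5^(5 + 1) + 2·5^2 + 2·5 + 1 = 15686 —(−1)→ 15685
15685 —HB5→ 5^(5 + 1) + 2·5^2 + 2·5 —bump→ 6^(6 + 1) + 2·6^2 + 2·6 = 280020 —(−1)→ 280019
280019 —HB6→ 6^(6 + 1) + 2·6^2 + 6 + 5 —bump→ 7^(7 + 1) + 2·7^2 + 7 + 5 = 5764911 —(−1)→ 5764910
5764910 —HB7→ 7^(7 + 1) + 2·7^2 + 7 + 4 —bump→ 8^(8 + 1) + 2·8^2 + 8 + 4 = 134217868 —(−1)→ 134217867
134217867 —HB8→ 8^(8 + 1) + 2·8^2 + 8 + 3 —bump→ 9^(9 + 1) + 2·9^2 + 9 + 3 = 3486784575 —(−1)→ 3486784574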